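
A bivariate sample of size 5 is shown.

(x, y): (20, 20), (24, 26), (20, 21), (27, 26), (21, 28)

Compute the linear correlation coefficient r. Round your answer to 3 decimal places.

n = 5, Σx = 112, Σy = 121, Σx² = 2546, Σy² = 2977, Σxy = 2734
nΣxy − ΣxΣy = 13670 − 13552 = 118
nΣx² − (Σx)² = 12730 − 12544 = 186; nΣy² − (Σy)² = 14885 − 14641 = 244
r = 118 / √(186 × 244) = 118 / 213.0352 ≈ 0.554

0.554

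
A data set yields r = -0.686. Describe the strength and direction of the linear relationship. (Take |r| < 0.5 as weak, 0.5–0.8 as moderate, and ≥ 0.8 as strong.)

r = -0.686 < 0 so the relationship is negative.
|r| = 0.686, which falls in the moderate range.

moderate negative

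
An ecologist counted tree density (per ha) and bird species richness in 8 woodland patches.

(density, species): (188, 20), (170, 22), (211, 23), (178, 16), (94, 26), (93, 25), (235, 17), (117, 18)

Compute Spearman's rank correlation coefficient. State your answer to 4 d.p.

Rank density: 6, 4, 7, 5, 2, 1, 8, 3
Rank species: 4, 5, 6, 1, 8, 7, 2, 3
d = rank(density) − rank(species): 2, -1, 1, 4, -6, -6, 6, 0; Σd² = 130
ρ = 1 − 6Σd² / [n(n²−1)] = 1 − 6×130 / (8×63) = 1 − 780/504 ≈ -0.5476

-0.5476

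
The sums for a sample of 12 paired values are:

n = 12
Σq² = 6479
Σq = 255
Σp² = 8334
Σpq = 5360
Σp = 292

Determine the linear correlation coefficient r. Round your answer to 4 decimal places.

-0.7403

r = (nΣpq − ΣpΣq) / √[(nΣp² − (Σp)²)(nΣq² − (Σq)²)]
Numerator: 12×5360 − 292×255 = -10140
Denominator: √[(100008 − 85264)(77748 − 65025)] = √[14744 × 12723] = 13696.2737
r = -10140 / 13696.2737 ≈ -0.7403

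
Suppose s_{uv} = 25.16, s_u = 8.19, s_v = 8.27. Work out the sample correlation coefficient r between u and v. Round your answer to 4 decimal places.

r = Cov(u,v) / (s_u · s_v) = 25.16 / (8.19 × 8.27)
  = 25.16 / 67.7313 ≈ 0.3715

0.3715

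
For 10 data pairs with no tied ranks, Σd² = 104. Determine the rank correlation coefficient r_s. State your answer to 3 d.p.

0.370

ρ = 1 − 6Σd² / [n(n²−1)] = 1 − 6×104 / (10×99)
  = 1 − 624/990 = 1 − 0.6303 ≈ 0.370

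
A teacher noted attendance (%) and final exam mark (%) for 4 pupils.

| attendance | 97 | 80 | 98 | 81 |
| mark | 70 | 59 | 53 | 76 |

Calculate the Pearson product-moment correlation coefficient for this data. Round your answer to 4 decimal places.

-0.3322

n = 4, Σx = 356, Σy = 258, Σx² = 31974, Σy² = 16966, Σxy = 22860
nΣxy − ΣxΣy = 91440 − 91848 = -408
nΣx² − (Σx)² = 127896 − 126736 = 1160; nΣy² − (Σy)² = 67864 − 66564 = 1300
r = -408 / √(1160 × 1300) = -408 / 1228.0065 ≈ -0.3322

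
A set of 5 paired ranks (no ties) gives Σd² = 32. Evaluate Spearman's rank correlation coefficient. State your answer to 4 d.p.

-0.6000

ρ = 1 − 6Σd² / [n(n²−1)] = 1 − 6×32 / (5×24)
  = 1 − 192/120 = 1 − 1.60000 ≈ -0.6000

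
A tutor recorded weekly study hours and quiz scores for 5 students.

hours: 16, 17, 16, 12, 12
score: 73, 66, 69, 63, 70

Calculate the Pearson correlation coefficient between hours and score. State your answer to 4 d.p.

n = 5, Σx = 73, Σy = 341, Σx² = 1089, Σy² = 23315, Σxy = 4990
nΣxy − ΣxΣy = 24950 − 24893 = 57
nΣx² − (Σx)² = 5445 − 5329 = 116; nΣy² − (Σy)² = 116575 − 116281 = 294
r = 57 / √(116 × 294) = 57 / 184.6727 ≈ 0.3087

0.3087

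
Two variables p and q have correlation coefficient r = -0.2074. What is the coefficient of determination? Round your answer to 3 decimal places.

0.043

r² = (-0.2074)² = 0.043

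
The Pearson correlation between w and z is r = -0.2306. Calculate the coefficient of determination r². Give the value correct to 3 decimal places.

0.053

r² = (-0.2306)² = 0.053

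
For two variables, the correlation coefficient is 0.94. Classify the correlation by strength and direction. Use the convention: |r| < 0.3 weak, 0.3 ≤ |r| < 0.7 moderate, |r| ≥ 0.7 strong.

r = 0.94 > 0 so the relationship is positive.
|r| = 0.94, which falls in the strong range.

strong positive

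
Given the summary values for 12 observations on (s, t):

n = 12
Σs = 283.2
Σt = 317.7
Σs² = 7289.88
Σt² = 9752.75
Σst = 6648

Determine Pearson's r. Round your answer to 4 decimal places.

-0.9421

r = (nΣst − ΣsΣt) / √[(nΣs² − (Σs)²)(nΣt² − (Σt)²)]
Numerator: 12×6648 − 283.2×317.7 = -10196.64
Denominator: √[(87478.56 − 80202.24)(117033 − 100933.29)] = √[7276.32 × 16099.71] = 10823.4302
r = -10196.64 / 10823.4302 ≈ -0.9421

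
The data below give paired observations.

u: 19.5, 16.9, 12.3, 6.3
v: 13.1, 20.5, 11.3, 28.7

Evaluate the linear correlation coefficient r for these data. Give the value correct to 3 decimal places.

n = 4, Σu = 55, Σv = 73.6, Σu² = 856.84, Σv² = 1543.24, Σuv = 921.7
nΣuv − ΣuΣv = 3686.8 − 4048 = -361.2
nΣu² − (Σu)² = 3427.36 − 3025 = 402.36; nΣv² − (Σv)² = 6172.96 − 5416.96 = 756
r = -361.2 / √(402.36 × 756) = -361.2 / 551.5289 ≈ -0.655

-0.655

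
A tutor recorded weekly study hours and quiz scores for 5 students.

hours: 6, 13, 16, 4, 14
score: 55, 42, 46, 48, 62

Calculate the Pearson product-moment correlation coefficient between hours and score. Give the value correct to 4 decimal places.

n = 5, Σx = 53, Σy = 253, Σx² = 673, Σy² = 13053, Σxy = 2672
nΣxy − ΣxΣy = 13360 − 13409 = -49
nΣx² − (Σx)² = 3365 − 2809 = 556; nΣy² − (Σy)² = 65265 − 64009 = 1256
r = -49 / √(556 × 1256) = -49 / 835.6650 ≈ -0.0586

-0.0586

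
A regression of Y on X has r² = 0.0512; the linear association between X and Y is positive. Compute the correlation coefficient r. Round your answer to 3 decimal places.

0.226

|r| = √0.0512 = 0.226
The association is positive, so r = 0.226.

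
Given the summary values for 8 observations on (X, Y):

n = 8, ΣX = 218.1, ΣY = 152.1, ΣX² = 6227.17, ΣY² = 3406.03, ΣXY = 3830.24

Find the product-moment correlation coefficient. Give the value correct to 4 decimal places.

-0.8320

r = (nΣXY − ΣXΣY) / √[(nΣX² − (ΣX)²)(nΣY² − (ΣY)²)]
Numerator: 8×3830.24 − 218.1×152.1 = -2531.09
Denominator: √[(49817.36 − 47567.61)(27248.24 − 23134.41)] = √[2249.75 × 4113.83] = 3042.2178
r = -2531.09 / 3042.2178 ≈ -0.8320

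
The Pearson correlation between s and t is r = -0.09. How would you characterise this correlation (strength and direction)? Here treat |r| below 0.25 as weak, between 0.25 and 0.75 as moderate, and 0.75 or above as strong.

weak negative

r = -0.09 < 0 so the relationship is negative.
|r| = 0.09, which falls in the weak range.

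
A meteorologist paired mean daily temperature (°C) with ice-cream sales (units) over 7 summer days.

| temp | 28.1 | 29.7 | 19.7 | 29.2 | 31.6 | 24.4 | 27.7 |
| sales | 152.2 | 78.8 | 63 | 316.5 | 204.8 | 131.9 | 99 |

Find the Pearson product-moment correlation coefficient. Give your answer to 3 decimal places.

n = 7, Σx = 190.4, Σy = 1046.2, Σx² = 5273.64, Σy² = 202657.18, Σxy = 29532.42
nΣxy − ΣxΣy = 206726.94 − 199196.48 = 7530.46
nΣx² − (Σx)² = 36915.48 − 36252.16 = 663.32; nΣy² − (Σy)² = 1418600.26 − 1094534.44 = 324065.82
r = 7530.46 / √(663.32 × 324065.82) = 7530.46 / 14661.4917 ≈ 0.514

0.514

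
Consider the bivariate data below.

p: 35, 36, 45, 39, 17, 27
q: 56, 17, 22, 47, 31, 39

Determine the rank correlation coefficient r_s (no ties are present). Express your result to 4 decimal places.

-0.2000

Rank p: 3, 4, 6, 5, 1, 2
Rank q: 6, 1, 2, 5, 3, 4
d = rank(p) − rank(q): -3, 3, 4, 0, -2, -2; Σd² = 42
ρ = 1 − 6Σd² / [n(n²−1)] = 1 − 6×42 / (6×35) = 1 − 252/210 ≈ -0.2000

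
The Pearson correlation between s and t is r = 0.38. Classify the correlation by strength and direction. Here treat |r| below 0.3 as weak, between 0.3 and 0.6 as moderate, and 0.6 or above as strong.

moderate positive

r = 0.38 > 0 so the relationship is positive.
|r| = 0.38, which falls in the moderate range.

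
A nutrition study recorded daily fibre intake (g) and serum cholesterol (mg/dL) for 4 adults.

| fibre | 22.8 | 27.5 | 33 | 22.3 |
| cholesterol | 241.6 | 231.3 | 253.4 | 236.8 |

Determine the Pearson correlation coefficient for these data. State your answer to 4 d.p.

0.6128

n = 4, Σx = 105.6, Σy = 963.1, Σx² = 2862.38, Σy² = 232156.05, Σxy = 25512.07
nΣxy − ΣxΣy = 102048.28 − 101703.36 = 344.92
nΣx² − (Σx)² = 11449.52 − 11151.36 = 298.16; nΣy² − (Σy)² = 928624.2 − 927561.61 = 1062.59
r = 344.92 / √(298.16 × 1062.59) = 344.92 / 562.8693 ≈ 0.6128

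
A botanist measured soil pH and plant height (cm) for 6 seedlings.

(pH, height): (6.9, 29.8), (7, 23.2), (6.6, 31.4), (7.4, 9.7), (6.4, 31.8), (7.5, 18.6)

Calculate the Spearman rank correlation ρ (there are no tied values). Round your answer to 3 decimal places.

-0.943

Rank pH: 3, 4, 2, 5, 1, 6
Rank height: 4, 3, 5, 1, 6, 2
d = rank(pH) − rank(height): -1, 1, -3, 4, -5, 4; Σd² = 68
ρ = 1 − 6Σd² / [n(n²−1)] = 1 − 6×68 / (6×35) = 1 − 408/210 ≈ -0.943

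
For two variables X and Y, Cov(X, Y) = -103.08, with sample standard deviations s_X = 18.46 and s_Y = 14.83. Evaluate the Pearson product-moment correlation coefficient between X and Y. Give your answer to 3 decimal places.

r = Cov(X,Y) / (s_X · s_Y) = -103.08 / (18.46 × 14.83)
  = -103.08 / 273.7618 ≈ -0.377

-0.377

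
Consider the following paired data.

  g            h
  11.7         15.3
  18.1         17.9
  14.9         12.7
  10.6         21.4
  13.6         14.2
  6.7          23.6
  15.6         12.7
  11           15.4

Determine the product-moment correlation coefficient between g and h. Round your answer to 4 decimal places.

-0.6417

n = 8, Σg = 102.2, Σh = 133.2, Σg² = 1393.08, Σh² = 2330.8, Σgh = 1637.83
nΣgh − ΣgΣh = 13102.64 − 13613.04 = -510.4
nΣg² − (Σg)² = 11144.64 − 10444.84 = 699.8; nΣh² − (Σh)² = 18646.4 − 17742.24 = 904.16
r = -510.4 / √(699.8 × 904.16) = -510.4 / 795.4440 ≈ -0.6417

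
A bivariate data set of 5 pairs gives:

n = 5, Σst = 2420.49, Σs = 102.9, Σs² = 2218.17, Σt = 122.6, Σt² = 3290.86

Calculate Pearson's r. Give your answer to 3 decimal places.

r = (nΣst − ΣsΣt) / √[(nΣs² − (Σs)²)(nΣt² − (Σt)²)]
Numerator: 5×2420.49 − 102.9×122.6 = -513.09
Denominator: √[(11090.85 − 10588.41)(16454.3 − 15030.76)] = √[502.44 × 1423.54] = 845.7207
r = -513.09 / 845.7207 ≈ -0.607

-0.607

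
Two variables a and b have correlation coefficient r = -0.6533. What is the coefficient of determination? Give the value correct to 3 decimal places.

r² = (-0.6533)² = 0.427

0.427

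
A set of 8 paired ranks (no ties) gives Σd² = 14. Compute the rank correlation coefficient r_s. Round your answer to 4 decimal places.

0.8333

ρ = 1 − 6Σd² / [n(n²−1)] = 1 − 6×14 / (8×63)
  = 1 − 84/504 = 1 − 0.16667 ≈ 0.8333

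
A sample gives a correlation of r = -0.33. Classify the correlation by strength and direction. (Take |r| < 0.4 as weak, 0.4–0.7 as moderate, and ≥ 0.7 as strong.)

r = -0.33 < 0 so the relationship is negative.
|r| = 0.33, which falls in the weak range.

weak negative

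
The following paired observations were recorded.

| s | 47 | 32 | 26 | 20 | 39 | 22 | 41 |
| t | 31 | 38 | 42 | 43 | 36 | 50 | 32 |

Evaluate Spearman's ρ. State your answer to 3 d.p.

-0.964

Rank s: 7, 4, 3, 1, 5, 2, 6
Rank t: 1, 4, 5, 6, 3, 7, 2
d = rank(s) − rank(t): 6, 0, -2, -5, 2, -5, 4; Σd² = 110
ρ = 1 − 6Σd² / [n(n²−1)] = 1 − 6×110 / (7×48) = 1 − 660/336 ≈ -0.964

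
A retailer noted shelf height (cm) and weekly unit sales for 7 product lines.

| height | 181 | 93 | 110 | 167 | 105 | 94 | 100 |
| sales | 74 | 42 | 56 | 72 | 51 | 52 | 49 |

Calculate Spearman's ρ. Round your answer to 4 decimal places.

0.8929

Rank height: 7, 1, 5, 6, 4, 2, 3
Rank sales: 7, 1, 5, 6, 3, 4, 2
d = rank(height) − rank(sales): 0, 0, 0, 0, 1, -2, 1; Σd² = 6
ρ = 1 − 6Σd² / [n(n²−1)] = 1 − 6×6 / (7×48) = 1 − 36/336 ≈ 0.8929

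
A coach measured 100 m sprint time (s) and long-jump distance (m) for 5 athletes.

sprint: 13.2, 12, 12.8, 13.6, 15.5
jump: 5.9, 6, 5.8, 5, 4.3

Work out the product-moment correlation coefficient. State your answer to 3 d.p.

-0.935

n = 5, Σx = 67.1, Σy = 27, Σx² = 907.29, Σy² = 147.94, Σxy = 358.77
nΣxy − ΣxΣy = 1793.85 − 1811.7 = -17.85
nΣx² − (Σx)² = 4536.45 − 4502.41 = 34.04; nΣy² − (Σy)² = 739.7 − 729 = 10.7
r = -17.85 / √(34.04 × 10.7) = -17.85 / 19.0848 ≈ -0.935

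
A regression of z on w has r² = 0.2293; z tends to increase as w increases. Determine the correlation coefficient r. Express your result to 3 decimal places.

0.479

|r| = √0.2293 = 0.479
The association is positive, so r = 0.479.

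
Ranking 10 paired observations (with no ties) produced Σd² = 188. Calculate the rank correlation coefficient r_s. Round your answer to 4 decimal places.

ρ = 1 − 6Σd² / [n(n²−1)] = 1 − 6×188 / (10×99)
  = 1 − 1128/990 = 1 − 1.13939 ≈ -0.1394

-0.1394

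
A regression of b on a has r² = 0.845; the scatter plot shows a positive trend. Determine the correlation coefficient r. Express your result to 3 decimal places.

0.919

|r| = √0.845 = 0.919
The association is positive, so r = 0.919.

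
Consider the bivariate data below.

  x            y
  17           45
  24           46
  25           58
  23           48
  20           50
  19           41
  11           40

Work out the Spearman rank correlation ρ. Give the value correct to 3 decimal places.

Rank x: 2, 6, 7, 5, 4, 3, 1
Rank y: 3, 4, 7, 5, 6, 2, 1
d = rank(x) − rank(y): -1, 2, 0, 0, -2, 1, 0; Σd² = 10
ρ = 1 − 6Σd² / [n(n²−1)] = 1 − 6×10 / (7×48) = 1 − 60/336 ≈ 0.821

0.821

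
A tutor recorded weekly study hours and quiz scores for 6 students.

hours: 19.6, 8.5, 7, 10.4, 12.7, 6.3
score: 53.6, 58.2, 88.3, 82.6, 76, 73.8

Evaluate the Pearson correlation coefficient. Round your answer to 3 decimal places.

n = 6, Σx = 64.5, Σy = 432.5, Σx² = 814.55, Σy² = 32102.29, Σxy = 4452.54
nΣxy − ΣxΣy = 26715.24 − 27896.25 = -1181.01
nΣx² − (Σx)² = 4887.3 − 4160.25 = 727.05; nΣy² − (Σy)² = 192613.74 − 187056.25 = 5557.49
r = -1181.01 / √(727.05 × 5557.49) = -1181.01 / 2010.1177 ≈ -0.588

-0.588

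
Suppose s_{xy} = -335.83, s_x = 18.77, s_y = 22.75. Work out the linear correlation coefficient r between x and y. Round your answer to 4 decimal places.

-0.7865

r = Cov(x,y) / (s_x · s_y) = -335.83 / (18.77 × 22.75)
  = -335.83 / 427.0175 ≈ -0.7865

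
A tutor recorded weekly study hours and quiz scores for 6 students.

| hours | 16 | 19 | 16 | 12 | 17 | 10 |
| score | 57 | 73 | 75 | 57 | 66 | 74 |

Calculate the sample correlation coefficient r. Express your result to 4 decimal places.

0.1071

n = 6, Σx = 90, Σy = 402, Σx² = 1406, Σy² = 27284, Σxy = 6045
nΣxy − ΣxΣy = 36270 − 36180 = 90
nΣx² − (Σx)² = 8436 − 8100 = 336; nΣy² − (Σy)² = 163704 − 161604 = 2100
r = 90 / √(336 × 2100) = 90 / 840.0000 ≈ 0.1071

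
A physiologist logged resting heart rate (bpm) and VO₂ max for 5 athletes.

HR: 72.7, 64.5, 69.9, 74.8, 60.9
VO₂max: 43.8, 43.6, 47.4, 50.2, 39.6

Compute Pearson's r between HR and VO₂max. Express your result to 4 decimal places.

n = 5, Σx = 342.8, Σy = 224.6, Σx² = 23635.4, Σy² = 10154.36, Σxy = 15476.32
nΣxy − ΣxΣy = 77381.6 − 76992.88 = 388.72
nΣx² − (Σx)² = 118177 − 117511.84 = 665.16; nΣy² − (Σy)² = 50771.8 − 50445.16 = 326.64
r = 388.72 / √(665.16 × 326.64) = 388.72 / 466.1200 ≈ 0.8339

0.8339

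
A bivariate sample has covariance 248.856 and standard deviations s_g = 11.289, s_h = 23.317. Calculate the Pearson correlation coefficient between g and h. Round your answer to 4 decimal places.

0.9454

r = Cov(g,h) / (s_g · s_h) = 248.856 / (11.289 × 23.317)
  = 248.856 / 263.2256 ≈ 0.9454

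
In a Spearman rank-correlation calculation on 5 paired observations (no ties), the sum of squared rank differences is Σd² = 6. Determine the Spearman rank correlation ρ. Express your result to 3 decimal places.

ρ = 1 − 6Σd² / [n(n²−1)] = 1 − 6×6 / (5×24)
  = 1 − 36/120 = 1 − 0.3000 ≈ 0.700

0.700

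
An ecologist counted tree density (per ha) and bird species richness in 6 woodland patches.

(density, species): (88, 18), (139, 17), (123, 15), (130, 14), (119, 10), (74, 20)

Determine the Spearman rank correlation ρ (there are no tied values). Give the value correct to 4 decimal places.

-0.4857

Rank density: 2, 6, 4, 5, 3, 1
Rank species: 5, 4, 3, 2, 1, 6
d = rank(density) − rank(species): -3, 2, 1, 3, 2, -5; Σd² = 52
ρ = 1 − 6Σd² / [n(n²−1)] = 1 − 6×52 / (6×35) = 1 − 312/210 ≈ -0.4857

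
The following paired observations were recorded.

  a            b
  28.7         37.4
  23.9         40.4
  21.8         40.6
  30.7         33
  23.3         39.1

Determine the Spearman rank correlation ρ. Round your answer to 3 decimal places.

-0.900

Rank a: 4, 3, 1, 5, 2
Rank b: 2, 4, 5, 1, 3
d = rank(a) − rank(b): 2, -1, -4, 4, -1; Σd² = 38
ρ = 1 − 6Σd² / [n(n²−1)] = 1 − 6×38 / (5×24) = 1 − 228/120 ≈ -0.900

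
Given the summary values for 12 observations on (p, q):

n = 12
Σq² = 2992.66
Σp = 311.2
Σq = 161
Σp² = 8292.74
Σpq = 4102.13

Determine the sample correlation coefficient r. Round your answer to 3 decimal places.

r = (nΣpq − ΣpΣq) / √[(nΣp² − (Σp)²)(nΣq² − (Σq)²)]
Numerator: 12×4102.13 − 311.2×161 = -877.64
Denominator: √[(99512.88 − 96845.44)(35911.92 − 25921)] = √[2667.44 × 9990.92] = 5162.3812
r = -877.64 / 5162.3812 ≈ -0.170

-0.170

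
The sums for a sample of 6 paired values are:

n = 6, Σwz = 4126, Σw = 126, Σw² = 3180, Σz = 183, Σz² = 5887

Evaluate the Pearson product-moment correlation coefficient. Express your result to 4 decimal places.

0.7007

r = (nΣwz − ΣwΣz) / √[(nΣw² − (Σw)²)(nΣz² − (Σz)²)]
Numerator: 6×4126 − 126×183 = 1698
Denominator: √[(19080 − 15876)(35322 − 33489)] = √[3204 × 1833] = 2423.4133
r = 1698 / 2423.4133 ≈ 0.7007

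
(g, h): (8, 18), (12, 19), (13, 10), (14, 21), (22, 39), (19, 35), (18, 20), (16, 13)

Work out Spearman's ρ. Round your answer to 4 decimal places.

Rank g: 1, 2, 3, 4, 8, 7, 6, 5
Rank h: 3, 4, 1, 6, 8, 7, 5, 2
d = rank(g) − rank(h): -2, -2, 2, -2, 0, 0, 1, 3; Σd² = 26
ρ = 1 − 6Σd² / [n(n²−1)] = 1 − 6×26 / (8×63) = 1 − 156/504 ≈ 0.6905

0.6905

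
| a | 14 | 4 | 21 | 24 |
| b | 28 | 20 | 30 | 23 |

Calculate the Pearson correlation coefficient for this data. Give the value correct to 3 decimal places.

0.519

n = 4, Σa = 63, Σb = 101, Σa² = 1229, Σb² = 2613, Σab = 1654
nΣab − ΣaΣb = 6616 − 6363 = 253
nΣa² − (Σa)² = 4916 − 3969 = 947; nΣb² − (Σb)² = 10452 − 10201 = 251
r = 253 / √(947 × 251) = 253 / 487.5418 ≈ 0.519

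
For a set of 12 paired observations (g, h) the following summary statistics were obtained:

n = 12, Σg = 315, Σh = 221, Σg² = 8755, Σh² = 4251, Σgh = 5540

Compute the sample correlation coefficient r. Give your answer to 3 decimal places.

r = (nΣgh − ΣgΣh) / √[(nΣg² − (Σg)²)(nΣh² − (Σh)²)]
Numerator: 12×5540 − 315×221 = -3135
Denominator: √[(105060 − 99225)(51012 − 48841)] = √[5835 × 2171] = 3559.1832
r = -3135 / 3559.1832 ≈ -0.881

-0.881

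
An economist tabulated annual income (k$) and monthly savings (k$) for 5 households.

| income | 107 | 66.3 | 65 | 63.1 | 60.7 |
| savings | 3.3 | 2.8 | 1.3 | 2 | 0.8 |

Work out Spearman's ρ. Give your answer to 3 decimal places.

Rank income: 5, 4, 3, 2, 1
Rank savings: 5, 4, 2, 3, 1
d = rank(income) − rank(savings): 0, 0, 1, -1, 0; Σd² = 2
ρ = 1 − 6Σd² / [n(n²−1)] = 1 − 6×2 / (5×24) = 1 − 12/120 ≈ 0.900

0.900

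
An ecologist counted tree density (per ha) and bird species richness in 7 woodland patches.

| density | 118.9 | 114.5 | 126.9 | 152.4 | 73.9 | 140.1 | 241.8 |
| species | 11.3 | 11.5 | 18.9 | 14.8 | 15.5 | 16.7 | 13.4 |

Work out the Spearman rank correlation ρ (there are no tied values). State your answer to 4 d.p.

Rank density: 3, 2, 4, 6, 1, 5, 7
Rank species: 1, 2, 7, 4, 5, 6, 3
d = rank(density) − rank(species): 2, 0, -3, 2, -4, -1, 4; Σd² = 50
ρ = 1 − 6Σd² / [n(n²−1)] = 1 − 6×50 / (7×48) = 1 − 300/336 ≈ 0.1071

0.1071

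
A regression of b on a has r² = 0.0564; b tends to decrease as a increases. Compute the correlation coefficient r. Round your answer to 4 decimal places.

-0.2375

|r| = √0.0564 = 0.2375
The association is negative, so r = −0.2375.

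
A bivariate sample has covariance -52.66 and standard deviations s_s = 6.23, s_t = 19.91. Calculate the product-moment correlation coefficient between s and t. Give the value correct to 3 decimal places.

r = Cov(s,t) / (s_s · s_t) = -52.66 / (6.23 × 19.91)
  = -52.66 / 124.0393 ≈ -0.425

-0.425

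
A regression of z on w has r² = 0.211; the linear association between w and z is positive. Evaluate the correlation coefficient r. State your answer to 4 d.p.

|r| = √0.211 = 0.4593
The association is positive, so r = 0.4593.

0.4593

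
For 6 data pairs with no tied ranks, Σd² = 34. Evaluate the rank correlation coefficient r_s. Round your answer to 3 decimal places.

0.029

ρ = 1 − 6Σd² / [n(n²−1)] = 1 − 6×34 / (6×35)
  = 1 − 204/210 = 1 − 0.9714 ≈ 0.029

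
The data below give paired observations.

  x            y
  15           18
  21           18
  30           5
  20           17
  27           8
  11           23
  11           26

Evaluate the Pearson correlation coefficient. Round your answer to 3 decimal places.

-0.962

n = 7, Σx = 135, Σy = 115, Σx² = 2937, Σy² = 2231, Σxy = 1893
nΣxy − ΣxΣy = 13251 − 15525 = -2274
nΣx² − (Σx)² = 20559 − 18225 = 2334; nΣy² − (Σy)² = 15617 − 13225 = 2392
r = -2274 / √(2334 × 2392) = -2274 / 2362.8220 ≈ -0.962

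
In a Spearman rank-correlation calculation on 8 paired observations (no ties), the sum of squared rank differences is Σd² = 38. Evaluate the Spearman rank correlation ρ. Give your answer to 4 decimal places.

ρ = 1 − 6Σd² / [n(n²−1)] = 1 − 6×38 / (8×63)
  = 1 − 228/504 = 1 − 0.45238 ≈ 0.5476

0.5476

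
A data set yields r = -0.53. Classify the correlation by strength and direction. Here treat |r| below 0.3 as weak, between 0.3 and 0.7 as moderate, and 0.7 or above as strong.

moderate negative

r = -0.53 < 0 so the relationship is negative.
|r| = 0.53, which falls in the moderate range.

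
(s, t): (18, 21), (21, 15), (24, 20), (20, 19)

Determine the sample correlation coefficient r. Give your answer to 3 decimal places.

-0.165

n = 4, Σs = 83, Σt = 75, Σs² = 1741, Σt² = 1427, Σst = 1553
nΣst − ΣsΣt = 6212 − 6225 = -13
nΣs² − (Σs)² = 6964 − 6889 = 75; nΣt² − (Σt)² = 5708 − 5625 = 83
r = -13 / √(75 × 83) = -13 / 78.8987 ≈ -0.165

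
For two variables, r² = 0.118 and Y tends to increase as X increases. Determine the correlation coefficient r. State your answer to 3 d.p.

0.344

|r| = √0.118 = 0.344
The association is positive, so r = 0.344.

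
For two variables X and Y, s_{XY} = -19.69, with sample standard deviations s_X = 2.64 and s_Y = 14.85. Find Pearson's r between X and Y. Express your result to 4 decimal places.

r = Cov(X,Y) / (s_X · s_Y) = -19.69 / (2.64 × 14.85)
  = -19.69 / 39.2040 ≈ -0.5022

-0.5022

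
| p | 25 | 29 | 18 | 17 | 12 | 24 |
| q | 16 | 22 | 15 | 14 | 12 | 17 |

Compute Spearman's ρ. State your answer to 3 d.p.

Rank p: 5, 6, 3, 2, 1, 4
Rank q: 4, 6, 3, 2, 1, 5
d = rank(p) − rank(q): 1, 0, 0, 0, 0, -1; Σd² = 2
ρ = 1 − 6Σd² / [n(n²−1)] = 1 − 6×2 / (6×35) = 1 − 12/210 ≈ 0.943

0.943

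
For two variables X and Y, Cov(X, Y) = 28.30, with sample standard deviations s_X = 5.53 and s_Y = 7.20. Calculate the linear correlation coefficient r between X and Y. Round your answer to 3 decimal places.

r = Cov(X,Y) / (s_X · s_Y) = 28.30 / (5.53 × 7.20)
  = 28.30 / 39.8160 ≈ 0.711

0.711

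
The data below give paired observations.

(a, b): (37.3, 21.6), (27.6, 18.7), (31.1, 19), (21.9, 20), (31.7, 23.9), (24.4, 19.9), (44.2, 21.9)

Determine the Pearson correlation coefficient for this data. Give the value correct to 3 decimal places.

0.494

n = 7, Σa = 218.2, Σb = 145, Σa² = 7153.76, Σb² = 3024.08, Σab = 4561.87
nΣab − ΣaΣb = 31933.09 − 31639 = 294.09
nΣa² − (Σa)² = 50076.32 − 47611.24 = 2465.08; nΣb² − (Σb)² = 21168.56 − 21025 = 143.56
r = 294.09 / √(2465.08 × 143.56) = 294.09 / 594.8839 ≈ 0.494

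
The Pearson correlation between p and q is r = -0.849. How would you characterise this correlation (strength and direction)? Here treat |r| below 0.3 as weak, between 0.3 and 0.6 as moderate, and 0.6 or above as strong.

strong negative

r = -0.849 < 0 so the relationship is negative.
|r| = 0.849, which falls in the strong range.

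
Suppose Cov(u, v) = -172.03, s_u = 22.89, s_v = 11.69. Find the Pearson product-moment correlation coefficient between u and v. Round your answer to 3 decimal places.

-0.643

r = Cov(u,v) / (s_u · s_v) = -172.03 / (22.89 × 11.69)
  = -172.03 / 267.5841 ≈ -0.643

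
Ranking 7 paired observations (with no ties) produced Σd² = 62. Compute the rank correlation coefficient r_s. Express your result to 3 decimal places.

-0.107

ρ = 1 − 6Σd² / [n(n²−1)] = 1 − 6×62 / (7×48)
  = 1 − 372/336 = 1 − 1.1071 ≈ -0.107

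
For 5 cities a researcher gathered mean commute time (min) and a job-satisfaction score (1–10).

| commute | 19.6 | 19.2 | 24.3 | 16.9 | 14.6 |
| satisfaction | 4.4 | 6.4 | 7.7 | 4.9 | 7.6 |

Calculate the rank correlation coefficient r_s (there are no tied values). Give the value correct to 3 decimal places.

Rank commute: 4, 3, 5, 2, 1
Rank satisfaction: 1, 3, 5, 2, 4
d = rank(commute) − rank(satisfaction): 3, 0, 0, 0, -3; Σd² = 18
ρ = 1 − 6Σd² / [n(n²−1)] = 1 − 6×18 / (5×24) = 1 − 108/120 ≈ 0.100

0.100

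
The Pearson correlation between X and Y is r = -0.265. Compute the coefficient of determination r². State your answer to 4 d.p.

0.0702

r² = (-0.265)² = 0.0702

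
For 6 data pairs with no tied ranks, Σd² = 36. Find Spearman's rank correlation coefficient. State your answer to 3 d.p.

-0.029

ρ = 1 − 6Σd² / [n(n²−1)] = 1 − 6×36 / (6×35)
  = 1 − 216/210 = 1 − 1.0286 ≈ -0.029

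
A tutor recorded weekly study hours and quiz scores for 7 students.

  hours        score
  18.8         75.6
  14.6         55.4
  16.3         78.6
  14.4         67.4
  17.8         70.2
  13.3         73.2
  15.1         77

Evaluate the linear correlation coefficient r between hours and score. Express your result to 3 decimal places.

0.321

n = 7, Σx = 110.3, Σy = 497.4, Σx² = 1761.39, Σy² = 35720.52, Σxy = 7867.68
nΣxy − ΣxΣy = 55073.76 − 54863.22 = 210.54
nΣx² − (Σx)² = 12329.73 − 12166.09 = 163.64; nΣy² − (Σy)² = 250043.64 − 247406.76 = 2636.88
r = 210.54 / √(163.64 × 2636.88) = 210.54 / 656.8859 ≈ 0.321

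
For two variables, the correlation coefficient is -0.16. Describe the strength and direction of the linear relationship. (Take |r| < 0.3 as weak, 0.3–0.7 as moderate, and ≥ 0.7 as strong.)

r = -0.16 < 0 so the relationship is negative.
|r| = 0.16, which falls in the weak range.

weak negative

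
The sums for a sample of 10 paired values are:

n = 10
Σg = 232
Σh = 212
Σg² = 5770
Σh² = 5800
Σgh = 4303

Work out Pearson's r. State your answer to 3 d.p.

r = (nΣgh − ΣgΣh) / √[(nΣg² − (Σg)²)(nΣh² − (Σh)²)]
Numerator: 10×4303 − 232×212 = -6154
Denominator: √[(57700 − 53824)(58000 − 44944)] = √[3876 × 13056] = 7113.7231
r = -6154 / 7113.7231 ≈ -0.865

-0.865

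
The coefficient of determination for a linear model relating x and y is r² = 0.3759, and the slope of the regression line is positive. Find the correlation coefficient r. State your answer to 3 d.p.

0.613

|r| = √0.3759 = 0.613
The association is positive, so r = 0.613.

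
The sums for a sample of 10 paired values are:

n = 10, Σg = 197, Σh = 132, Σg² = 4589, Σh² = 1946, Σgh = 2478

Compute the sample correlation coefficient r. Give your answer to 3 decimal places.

-0.322

r = (nΣgh − ΣgΣh) / √[(nΣg² − (Σg)²)(nΣh² − (Σh)²)]
Numerator: 10×2478 − 197×132 = -1224
Denominator: √[(45890 − 38809)(19460 − 17424)] = √[7081 × 2036] = 3796.9614
r = -1224 / 3796.9614 ≈ -0.322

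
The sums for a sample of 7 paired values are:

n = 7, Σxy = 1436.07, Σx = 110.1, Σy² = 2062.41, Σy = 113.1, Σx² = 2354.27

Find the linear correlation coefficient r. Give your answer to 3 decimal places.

-0.896

r = (nΣxy − ΣxΣy) / √[(nΣx² − (Σx)²)(nΣy² − (Σy)²)]
Numerator: 7×1436.07 − 110.1×113.1 = -2399.82
Denominator: √[(16479.89 − 12122.01)(14436.87 − 12791.61)] = √[4357.88 × 1645.26] = 2677.6567
r = -2399.82 / 2677.6567 ≈ -0.896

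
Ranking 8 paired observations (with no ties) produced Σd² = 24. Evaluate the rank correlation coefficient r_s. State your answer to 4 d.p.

ρ = 1 − 6Σd² / [n(n²−1)] = 1 − 6×24 / (8×63)
  = 1 − 144/504 = 1 − 0.28571 ≈ 0.7143

0.7143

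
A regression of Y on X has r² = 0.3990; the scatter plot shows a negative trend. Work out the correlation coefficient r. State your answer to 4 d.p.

-0.6317

|r| = √0.3990 = 0.6317
The association is negative, so r = −0.6317.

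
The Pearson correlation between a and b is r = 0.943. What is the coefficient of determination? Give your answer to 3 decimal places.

r² = (0.943)² = 0.889

0.889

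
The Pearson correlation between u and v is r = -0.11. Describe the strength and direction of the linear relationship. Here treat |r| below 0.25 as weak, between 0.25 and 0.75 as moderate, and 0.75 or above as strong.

r = -0.11 < 0 so the relationship is negative.
|r| = 0.11, which falls in the weak range.

weak negative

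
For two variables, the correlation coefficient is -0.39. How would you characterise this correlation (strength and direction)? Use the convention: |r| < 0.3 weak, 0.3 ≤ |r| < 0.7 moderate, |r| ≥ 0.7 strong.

r = -0.39 < 0 so the relationship is negative.
|r| = 0.39, which falls in the moderate range.

moderate negative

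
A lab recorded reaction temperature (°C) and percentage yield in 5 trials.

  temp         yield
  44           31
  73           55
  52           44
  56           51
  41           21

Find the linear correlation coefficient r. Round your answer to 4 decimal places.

0.8929

n = 5, Σx = 266, Σy = 202, Σx² = 14786, Σy² = 8964, Σxy = 11384
nΣxy − ΣxΣy = 56920 − 53732 = 3188
nΣx² − (Σx)² = 73930 − 70756 = 3174; nΣy² − (Σy)² = 44820 − 40804 = 4016
r = 3188 / √(3174 × 4016) = 3188 / 3570.2639 ≈ 0.8929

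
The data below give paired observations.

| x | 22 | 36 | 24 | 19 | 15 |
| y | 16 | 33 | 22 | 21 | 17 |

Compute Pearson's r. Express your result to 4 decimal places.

0.9023

n = 5, Σx = 116, Σy = 109, Σx² = 2942, Σy² = 2559, Σxy = 2722
nΣxy − ΣxΣy = 13610 − 12644 = 966
nΣx² − (Σx)² = 14710 − 13456 = 1254; nΣy² − (Σy)² = 12795 − 11881 = 914
r = 966 / √(1254 × 914) = 966 / 1070.5868 ≈ 0.9023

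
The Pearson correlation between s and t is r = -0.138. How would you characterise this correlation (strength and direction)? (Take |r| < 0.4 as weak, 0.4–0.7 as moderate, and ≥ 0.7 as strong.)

weak negative

r = -0.138 < 0 so the relationship is negative.
|r| = 0.138, which falls in the weak range.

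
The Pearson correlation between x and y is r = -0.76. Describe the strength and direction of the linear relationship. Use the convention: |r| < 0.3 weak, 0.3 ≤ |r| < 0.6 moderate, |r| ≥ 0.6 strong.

strong negative

r = -0.76 < 0 so the relationship is negative.
|r| = 0.76, which falls in the strong range.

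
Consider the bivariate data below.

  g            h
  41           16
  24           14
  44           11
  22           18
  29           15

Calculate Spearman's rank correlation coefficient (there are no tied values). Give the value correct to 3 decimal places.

-0.600

Rank g: 4, 2, 5, 1, 3
Rank h: 4, 2, 1, 5, 3
d = rank(g) − rank(h): 0, 0, 4, -4, 0; Σd² = 32
ρ = 1 − 6Σd² / [n(n²−1)] = 1 − 6×32 / (5×24) = 1 − 192/120 ≈ -0.600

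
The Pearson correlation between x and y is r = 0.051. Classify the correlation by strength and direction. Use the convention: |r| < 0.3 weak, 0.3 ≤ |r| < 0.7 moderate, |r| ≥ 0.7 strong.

weak positive

r = 0.051 > 0 so the relationship is positive.
|r| = 0.051, which falls in the weak range.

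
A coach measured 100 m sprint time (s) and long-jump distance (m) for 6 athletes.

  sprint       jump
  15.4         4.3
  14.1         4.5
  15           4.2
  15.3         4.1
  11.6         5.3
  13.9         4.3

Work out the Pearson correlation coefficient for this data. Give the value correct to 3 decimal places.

n = 6, Σx = 85.3, Σy = 26.7, Σx² = 1222.83, Σy² = 119.77, Σxy = 376.65
nΣxy − ΣxΣy = 2259.9 − 2277.51 = -17.61
nΣx² − (Σx)² = 7336.98 − 7276.09 = 60.89; nΣy² − (Σy)² = 718.62 − 712.89 = 5.73
r = -17.61 / √(60.89 × 5.73) = -17.61 / 18.6789 ≈ -0.943

-0.943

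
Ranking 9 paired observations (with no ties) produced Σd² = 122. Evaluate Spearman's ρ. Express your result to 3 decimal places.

-0.017

ρ = 1 − 6Σd² / [n(n²−1)] = 1 − 6×122 / (9×80)
  = 1 − 732/720 = 1 − 1.0167 ≈ -0.017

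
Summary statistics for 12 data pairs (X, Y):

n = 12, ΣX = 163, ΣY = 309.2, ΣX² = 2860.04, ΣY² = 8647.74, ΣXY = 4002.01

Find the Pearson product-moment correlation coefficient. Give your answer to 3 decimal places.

-0.299

r = (nΣXY − ΣXΣY) / √[(nΣX² − (ΣX)²)(nΣY² − (ΣY)²)]
Numerator: 12×4002.01 − 163×309.2 = -2375.48
Denominator: √[(34320.48 − 26569)(103772.88 − 95604.64)] = √[7751.48 × 8168.24] = 7957.1320
r = -2375.48 / 7957.1320 ≈ -0.299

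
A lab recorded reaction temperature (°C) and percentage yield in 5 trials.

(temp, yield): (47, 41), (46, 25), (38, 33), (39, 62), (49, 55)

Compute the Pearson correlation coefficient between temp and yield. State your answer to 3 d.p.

n = 5, Σx = 219, Σy = 216, Σx² = 9691, Σy² = 10264, Σxy = 9444
nΣxy − ΣxΣy = 47220 − 47304 = -84
nΣx² − (Σx)² = 48455 − 47961 = 494; nΣy² − (Σy)² = 51320 − 46656 = 4664
r = -84 / √(494 × 4664) = -84 / 1517.8985 ≈ -0.055

-0.055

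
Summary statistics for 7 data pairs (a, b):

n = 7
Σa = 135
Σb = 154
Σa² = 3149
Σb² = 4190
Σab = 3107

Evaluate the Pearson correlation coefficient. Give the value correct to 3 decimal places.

0.207

r = (nΣab − ΣaΣb) / √[(nΣa² − (Σa)²)(nΣb² − (Σb)²)]
Numerator: 7×3107 − 135×154 = 959
Denominator: √[(22043 − 18225)(29330 − 23716)] = √[3818 × 5614] = 4629.7140
r = 959 / 4629.7140 ≈ 0.207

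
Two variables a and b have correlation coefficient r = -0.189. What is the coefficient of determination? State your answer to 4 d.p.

0.0357

r² = (-0.189)² = 0.0357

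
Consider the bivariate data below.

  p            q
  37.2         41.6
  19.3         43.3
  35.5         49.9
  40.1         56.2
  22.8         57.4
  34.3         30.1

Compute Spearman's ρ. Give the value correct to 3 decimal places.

Rank p: 5, 1, 4, 6, 2, 3
Rank q: 2, 3, 4, 5, 6, 1
d = rank(p) − rank(q): 3, -2, 0, 1, -4, 2; Σd² = 34
ρ = 1 − 6Σd² / [n(n²−1)] = 1 − 6×34 / (6×35) = 1 − 204/210 ≈ 0.029

0.029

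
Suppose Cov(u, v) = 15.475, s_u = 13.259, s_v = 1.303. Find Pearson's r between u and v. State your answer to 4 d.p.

0.8957

r = Cov(u,v) / (s_u · s_v) = 15.475 / (13.259 × 1.303)
  = 15.475 / 17.2765 ≈ 0.8957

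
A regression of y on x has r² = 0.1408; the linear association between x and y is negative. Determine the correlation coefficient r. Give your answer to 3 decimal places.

|r| = √0.1408 = 0.375
The association is negative, so r = −0.375.

-0.375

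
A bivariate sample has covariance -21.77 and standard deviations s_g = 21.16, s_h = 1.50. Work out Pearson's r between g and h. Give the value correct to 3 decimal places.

r = Cov(g,h) / (s_g · s_h) = -21.77 / (21.16 × 1.50)
  = -21.77 / 31.7400 ≈ -0.686

-0.686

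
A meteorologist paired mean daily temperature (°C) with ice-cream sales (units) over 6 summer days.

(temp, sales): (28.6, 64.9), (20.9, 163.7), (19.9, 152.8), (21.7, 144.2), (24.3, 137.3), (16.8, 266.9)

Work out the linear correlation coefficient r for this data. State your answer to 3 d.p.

-0.928

n = 6, Σx = 132.2, Σy = 929.8, Σx² = 2994.4, Σy² = 165238.08, Σxy = 19267.64
nΣxy − ΣxΣy = 115605.84 − 122919.56 = -7313.72
nΣx² − (Σx)² = 17966.4 − 17476.84 = 489.56; nΣy² − (Σy)² = 991428.48 − 864528.04 = 126900.44
r = -7313.72 / √(489.56 × 126900.44) = -7313.72 / 7881.9655 ≈ -0.928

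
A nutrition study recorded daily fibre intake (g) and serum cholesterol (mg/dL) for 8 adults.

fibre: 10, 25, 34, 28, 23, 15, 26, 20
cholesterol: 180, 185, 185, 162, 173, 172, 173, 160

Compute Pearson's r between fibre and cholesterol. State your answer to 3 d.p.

0.119

n = 8, Σx = 181, Σy = 1390, Σx² = 4495, Σy² = 242136, Σxy = 31508
nΣxy − ΣxΣy = 252064 − 251590 = 474
nΣx² − (Σx)² = 35960 − 32761 = 3199; nΣy² − (Σy)² = 1937088 − 1932100 = 4988
r = 474 / √(3199 × 4988) = 474 / 3994.5728 ≈ 0.119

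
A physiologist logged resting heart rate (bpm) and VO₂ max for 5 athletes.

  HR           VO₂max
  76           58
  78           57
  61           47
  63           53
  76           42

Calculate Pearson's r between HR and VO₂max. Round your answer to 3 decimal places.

n = 5, Σx = 354, Σy = 257, Σx² = 25326, Σy² = 13395, Σxy = 18252
nΣxy − ΣxΣy = 91260 − 90978 = 282
nΣx² − (Σx)² = 126630 − 125316 = 1314; nΣy² − (Σy)² = 66975 − 66049 = 926
r = 282 / √(1314 × 926) = 282 / 1103.0703 ≈ 0.256

0.256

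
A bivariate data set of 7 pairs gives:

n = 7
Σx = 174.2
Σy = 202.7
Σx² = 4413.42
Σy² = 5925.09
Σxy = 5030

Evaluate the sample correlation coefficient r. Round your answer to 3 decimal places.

-0.217

r = (nΣxy − ΣxΣy) / √[(nΣx² − (Σx)²)(nΣy² − (Σy)²)]
Numerator: 7×5030 − 174.2×202.7 = -100.34
Denominator: √[(30893.94 − 30345.64)(41475.63 − 41087.29)] = √[548.3 × 388.34] = 461.4399
r = -100.34 / 461.4399 ≈ -0.217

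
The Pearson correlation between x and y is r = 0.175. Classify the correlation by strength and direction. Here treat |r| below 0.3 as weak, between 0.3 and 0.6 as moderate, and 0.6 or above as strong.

r = 0.175 > 0 so the relationship is positive.
|r| = 0.175, which falls in the weak range.

weak positive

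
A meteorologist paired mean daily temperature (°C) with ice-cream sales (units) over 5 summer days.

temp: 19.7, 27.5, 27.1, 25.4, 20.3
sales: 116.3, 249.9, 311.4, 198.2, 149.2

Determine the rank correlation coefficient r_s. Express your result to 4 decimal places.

Rank temp: 1, 5, 4, 3, 2
Rank sales: 1, 4, 5, 3, 2
d = rank(temp) − rank(sales): 0, 1, -1, 0, 0; Σd² = 2
ρ = 1 − 6Σd² / [n(n²−1)] = 1 − 6×2 / (5×24) = 1 − 12/120 ≈ 0.9000

0.9000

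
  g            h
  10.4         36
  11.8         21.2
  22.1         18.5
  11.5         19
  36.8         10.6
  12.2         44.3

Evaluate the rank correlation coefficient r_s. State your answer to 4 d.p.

Rank g: 1, 3, 5, 2, 6, 4
Rank h: 5, 4, 2, 3, 1, 6
d = rank(g) − rank(h): -4, -1, 3, -1, 5, -2; Σd² = 56
ρ = 1 − 6Σd² / [n(n²−1)] = 1 − 6×56 / (6×35) = 1 − 336/210 ≈ -0.6000

-0.6000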